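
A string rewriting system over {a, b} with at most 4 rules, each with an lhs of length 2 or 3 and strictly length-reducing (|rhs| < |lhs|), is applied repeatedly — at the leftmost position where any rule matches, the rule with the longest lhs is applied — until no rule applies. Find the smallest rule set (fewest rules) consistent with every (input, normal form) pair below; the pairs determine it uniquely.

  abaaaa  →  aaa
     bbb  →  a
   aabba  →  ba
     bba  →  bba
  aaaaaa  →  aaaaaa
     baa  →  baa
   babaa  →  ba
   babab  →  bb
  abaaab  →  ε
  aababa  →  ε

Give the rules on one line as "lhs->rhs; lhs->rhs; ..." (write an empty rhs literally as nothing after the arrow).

  | abaaaa => aaa
  | bbb => a
  | aabba => ba
  | bba

aab->; aba->; bbb->a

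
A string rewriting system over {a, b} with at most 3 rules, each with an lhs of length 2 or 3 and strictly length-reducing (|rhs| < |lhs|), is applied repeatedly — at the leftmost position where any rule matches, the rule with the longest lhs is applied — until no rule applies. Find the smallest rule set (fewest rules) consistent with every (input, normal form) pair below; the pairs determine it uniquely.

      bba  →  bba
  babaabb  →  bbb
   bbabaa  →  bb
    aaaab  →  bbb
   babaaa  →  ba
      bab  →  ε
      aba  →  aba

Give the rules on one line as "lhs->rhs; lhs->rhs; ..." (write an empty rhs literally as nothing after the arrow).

aa->b; bab->

  | bba
  | babaabb => aabb => bbb
  | bbabaa => baa => bb
  | aaaab => baab => bbb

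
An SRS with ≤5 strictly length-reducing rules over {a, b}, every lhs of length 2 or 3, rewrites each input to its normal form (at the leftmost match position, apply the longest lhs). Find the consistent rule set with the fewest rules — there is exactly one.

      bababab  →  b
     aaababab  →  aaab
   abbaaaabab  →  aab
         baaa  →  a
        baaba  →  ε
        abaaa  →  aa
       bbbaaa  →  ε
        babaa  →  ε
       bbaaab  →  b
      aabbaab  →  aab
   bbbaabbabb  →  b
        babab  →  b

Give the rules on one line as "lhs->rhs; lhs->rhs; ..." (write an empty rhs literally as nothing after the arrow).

ba->; baa->; bb->b; bba->b

  | bababab => babab => bab => b
  | aaababab => aaabab => aaab
  | abbaaaabab => abaaabab => aabab => aab
  | baaa => a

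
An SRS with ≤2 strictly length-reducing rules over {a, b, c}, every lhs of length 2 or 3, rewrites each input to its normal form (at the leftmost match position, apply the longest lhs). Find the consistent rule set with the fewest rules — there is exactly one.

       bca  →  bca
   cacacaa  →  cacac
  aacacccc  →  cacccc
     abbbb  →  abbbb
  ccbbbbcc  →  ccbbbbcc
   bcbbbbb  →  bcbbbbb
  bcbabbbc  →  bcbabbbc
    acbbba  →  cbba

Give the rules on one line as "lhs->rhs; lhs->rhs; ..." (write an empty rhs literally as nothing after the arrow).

  | bca
  | cacacaa => cacac
  | aacacccc => cacccc
  | abbbb

aa->; acb->c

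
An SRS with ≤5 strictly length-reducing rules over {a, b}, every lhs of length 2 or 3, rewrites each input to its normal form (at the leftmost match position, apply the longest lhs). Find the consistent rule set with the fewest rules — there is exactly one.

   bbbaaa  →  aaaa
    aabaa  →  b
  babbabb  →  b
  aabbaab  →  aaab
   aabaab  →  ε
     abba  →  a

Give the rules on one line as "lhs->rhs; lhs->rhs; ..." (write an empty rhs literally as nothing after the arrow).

aba->b; abb->; bb->; bbb->a

  | bbbaaa => aaaa
  | aabaa => aba => b
  | babbabb => babb => b
  | aabbaab => aaab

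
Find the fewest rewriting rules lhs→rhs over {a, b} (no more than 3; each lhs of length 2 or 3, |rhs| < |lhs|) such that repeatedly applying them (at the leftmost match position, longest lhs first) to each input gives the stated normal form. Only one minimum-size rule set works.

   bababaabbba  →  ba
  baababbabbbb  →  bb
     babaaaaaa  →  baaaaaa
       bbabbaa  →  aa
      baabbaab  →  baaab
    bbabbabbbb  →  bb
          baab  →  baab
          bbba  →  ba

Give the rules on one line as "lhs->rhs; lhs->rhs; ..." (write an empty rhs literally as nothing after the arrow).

  | bababaabbba => babaabbba => baabbba => baba => ba
  | baababbabbbb => baabbabbbb => baabbbb => babb => bb
  | babaaaaaa => baaaaaa
  | bbabbaa => abbaa => aa

abb->; bab->b; bba->a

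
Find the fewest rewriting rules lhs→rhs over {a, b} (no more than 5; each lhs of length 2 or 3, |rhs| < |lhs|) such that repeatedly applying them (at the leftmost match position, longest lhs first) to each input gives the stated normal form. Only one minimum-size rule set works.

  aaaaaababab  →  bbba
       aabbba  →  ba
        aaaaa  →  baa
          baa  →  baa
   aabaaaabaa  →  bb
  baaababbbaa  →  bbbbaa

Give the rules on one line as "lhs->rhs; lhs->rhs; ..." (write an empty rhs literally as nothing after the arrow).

aaa->b; aab->ab; ab->a; abb->

  | aaaaaababab => baaababab => bbbabab => bbbaab => bbbab => bbba
  | aabbba => abbba => ba
  | aaaaa => baa
  | baa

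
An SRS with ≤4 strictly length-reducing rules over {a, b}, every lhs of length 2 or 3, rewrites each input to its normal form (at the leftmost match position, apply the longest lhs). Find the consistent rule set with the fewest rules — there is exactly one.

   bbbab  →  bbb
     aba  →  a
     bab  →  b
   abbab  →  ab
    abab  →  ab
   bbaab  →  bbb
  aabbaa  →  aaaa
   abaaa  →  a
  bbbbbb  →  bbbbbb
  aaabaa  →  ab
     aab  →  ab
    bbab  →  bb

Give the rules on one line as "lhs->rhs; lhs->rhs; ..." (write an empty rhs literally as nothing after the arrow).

aab->ab; abb->aa; ba->; baa->b

  | bbbab => bbb
  | aba => a
  | bab => b
  | abbab => aaab => aab => ab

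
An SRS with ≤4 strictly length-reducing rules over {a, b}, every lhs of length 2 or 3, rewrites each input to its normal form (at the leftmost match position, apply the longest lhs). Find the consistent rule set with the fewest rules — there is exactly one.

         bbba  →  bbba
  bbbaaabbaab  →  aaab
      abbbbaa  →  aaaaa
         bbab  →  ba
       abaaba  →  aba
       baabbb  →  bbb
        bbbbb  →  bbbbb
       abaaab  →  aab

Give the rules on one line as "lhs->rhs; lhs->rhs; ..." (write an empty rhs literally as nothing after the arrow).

abb->aa; baa->; bab->a

  | bbba
  | bbbaaabbaab => bbabbaab => babaab => aaab
  | abbbbaa => aabbaa => aaaaa
  | bbab => ba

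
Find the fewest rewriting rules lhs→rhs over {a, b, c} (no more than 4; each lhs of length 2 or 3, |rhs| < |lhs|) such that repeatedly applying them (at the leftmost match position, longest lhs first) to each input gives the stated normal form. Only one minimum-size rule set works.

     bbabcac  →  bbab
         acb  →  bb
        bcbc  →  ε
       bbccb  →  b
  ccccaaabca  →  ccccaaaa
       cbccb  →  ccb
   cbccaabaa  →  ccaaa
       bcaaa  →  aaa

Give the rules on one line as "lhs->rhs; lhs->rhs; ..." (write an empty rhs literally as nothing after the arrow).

aba->a; ac->b; bc->

  | bbabcac => bbaac => bbab
  | acb => bb
  | bcbc => bc => ε
  | bbccb => bcb => b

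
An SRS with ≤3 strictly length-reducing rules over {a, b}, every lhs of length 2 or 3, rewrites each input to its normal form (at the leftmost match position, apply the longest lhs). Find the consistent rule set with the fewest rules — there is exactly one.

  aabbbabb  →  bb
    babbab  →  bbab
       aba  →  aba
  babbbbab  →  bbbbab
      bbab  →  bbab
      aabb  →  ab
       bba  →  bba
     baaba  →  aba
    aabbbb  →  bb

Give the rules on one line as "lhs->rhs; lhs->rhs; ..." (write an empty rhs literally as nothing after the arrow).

abb->b; baa->a

  | aabbbabb => abbabb => babb => bb
  | babbab => bbab
  | aba
  | babbbbab => bbbbab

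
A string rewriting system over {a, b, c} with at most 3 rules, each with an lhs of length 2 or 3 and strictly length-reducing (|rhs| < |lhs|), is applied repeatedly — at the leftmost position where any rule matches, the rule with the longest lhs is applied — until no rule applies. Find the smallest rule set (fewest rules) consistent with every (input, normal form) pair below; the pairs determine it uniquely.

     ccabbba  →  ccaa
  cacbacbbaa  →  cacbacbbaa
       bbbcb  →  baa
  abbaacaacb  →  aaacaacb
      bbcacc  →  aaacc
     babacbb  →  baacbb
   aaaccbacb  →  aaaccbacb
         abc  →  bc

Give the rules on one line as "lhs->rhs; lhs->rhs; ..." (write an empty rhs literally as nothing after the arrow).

  | ccabbba => ccabba => ccaba => ccaa
  | cacbacbbaa
  | bbbcb => baab => baa
  | abbaacaacb => abaacaacb => aaacaacb

ab->a; abc->bc; bbc->aa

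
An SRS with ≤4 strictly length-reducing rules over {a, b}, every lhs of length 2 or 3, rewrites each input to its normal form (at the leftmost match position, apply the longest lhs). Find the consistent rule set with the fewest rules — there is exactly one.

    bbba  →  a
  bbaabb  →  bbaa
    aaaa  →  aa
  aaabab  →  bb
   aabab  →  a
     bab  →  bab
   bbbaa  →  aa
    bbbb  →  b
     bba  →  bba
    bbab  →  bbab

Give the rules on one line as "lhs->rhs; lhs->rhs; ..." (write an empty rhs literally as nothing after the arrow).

  | bbba => a
  | bbaabb => bbaa
  | aaaa => aa
  | aaabab => abab => bb

aaa->a; aba->b; abb->a; bbb->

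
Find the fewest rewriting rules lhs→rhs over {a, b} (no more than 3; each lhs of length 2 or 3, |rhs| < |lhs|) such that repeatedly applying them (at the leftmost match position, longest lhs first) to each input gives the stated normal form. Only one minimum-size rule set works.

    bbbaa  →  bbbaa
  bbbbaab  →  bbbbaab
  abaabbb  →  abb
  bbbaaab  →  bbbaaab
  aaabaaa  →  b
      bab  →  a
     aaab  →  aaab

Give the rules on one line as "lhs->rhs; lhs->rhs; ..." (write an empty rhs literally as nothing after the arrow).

aba->b; bab->a

  | bbbaa
  | bbbbaab
  | abaabbb => babbb => abb
  | bbbaaab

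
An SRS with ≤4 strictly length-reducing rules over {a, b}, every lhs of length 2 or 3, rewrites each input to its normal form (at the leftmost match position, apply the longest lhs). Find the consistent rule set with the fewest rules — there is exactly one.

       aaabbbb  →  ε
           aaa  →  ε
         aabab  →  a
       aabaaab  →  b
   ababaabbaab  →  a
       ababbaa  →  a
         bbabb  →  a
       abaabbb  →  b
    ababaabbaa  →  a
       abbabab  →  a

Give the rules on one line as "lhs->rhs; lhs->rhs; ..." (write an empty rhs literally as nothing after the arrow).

  | aaabbbb => babbbb => bbbb => bb => ε
  | aaa => ba => ε
  | aabab => bbab => ab => a
  | aabaaab => bbaaab => aaab => bab => b

aa->b; ab->a; ba->; bb->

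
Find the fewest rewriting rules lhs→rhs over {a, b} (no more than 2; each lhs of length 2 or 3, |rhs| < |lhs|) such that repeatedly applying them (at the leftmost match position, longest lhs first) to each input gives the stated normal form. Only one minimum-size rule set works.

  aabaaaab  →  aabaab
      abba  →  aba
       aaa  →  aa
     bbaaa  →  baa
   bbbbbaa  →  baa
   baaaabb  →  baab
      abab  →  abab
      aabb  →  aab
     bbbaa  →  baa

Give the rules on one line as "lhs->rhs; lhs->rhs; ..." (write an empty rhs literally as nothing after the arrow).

  | aabaaaab => aabaaab => aabaab
  | abba => aba
  | aaa => aa
  | bbaaa => baaa => baa

aaa->aa; bb->b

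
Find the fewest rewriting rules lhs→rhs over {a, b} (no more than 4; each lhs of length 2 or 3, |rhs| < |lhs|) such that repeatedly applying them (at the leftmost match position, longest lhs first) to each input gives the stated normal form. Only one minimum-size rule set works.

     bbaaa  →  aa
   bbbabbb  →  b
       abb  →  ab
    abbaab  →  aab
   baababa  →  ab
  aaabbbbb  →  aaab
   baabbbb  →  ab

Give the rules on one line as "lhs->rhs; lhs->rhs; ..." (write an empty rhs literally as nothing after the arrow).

  | bbaaa => baaa => aa
  | bbbabbb => bbabbb => babbb => bbbb => bbb => bb => b
  | abb => ab
  | abbaab => abaab => aab

ba->b; baa->a; bb->b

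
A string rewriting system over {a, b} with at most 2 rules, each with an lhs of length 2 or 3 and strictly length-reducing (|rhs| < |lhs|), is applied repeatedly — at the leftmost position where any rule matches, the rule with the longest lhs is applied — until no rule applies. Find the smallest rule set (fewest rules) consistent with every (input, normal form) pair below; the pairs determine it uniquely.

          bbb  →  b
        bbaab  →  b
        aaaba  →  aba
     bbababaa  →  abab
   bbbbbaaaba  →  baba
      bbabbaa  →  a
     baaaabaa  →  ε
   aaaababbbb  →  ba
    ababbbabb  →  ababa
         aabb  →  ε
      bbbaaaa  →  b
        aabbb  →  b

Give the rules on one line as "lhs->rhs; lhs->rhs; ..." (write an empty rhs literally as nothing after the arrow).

  | bbb => b
  | bbaab => aab => b
  | aaaba => aba
  | bbababaa => ababaa => abab

aa->; bb->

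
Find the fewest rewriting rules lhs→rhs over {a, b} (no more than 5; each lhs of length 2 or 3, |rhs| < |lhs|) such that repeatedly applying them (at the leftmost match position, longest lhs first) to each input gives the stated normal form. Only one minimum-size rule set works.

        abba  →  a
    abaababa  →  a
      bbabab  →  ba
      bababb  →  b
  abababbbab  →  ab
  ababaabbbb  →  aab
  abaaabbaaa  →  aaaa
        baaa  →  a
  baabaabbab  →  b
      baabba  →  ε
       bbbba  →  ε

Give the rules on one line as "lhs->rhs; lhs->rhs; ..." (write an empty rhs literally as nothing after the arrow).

  | abba => a
  | abaababa => ababa => abaa => a
  | bbabab => bab => ba
  | bababb => baabb => bb => b

baa->; bab->ba; bb->b; bba->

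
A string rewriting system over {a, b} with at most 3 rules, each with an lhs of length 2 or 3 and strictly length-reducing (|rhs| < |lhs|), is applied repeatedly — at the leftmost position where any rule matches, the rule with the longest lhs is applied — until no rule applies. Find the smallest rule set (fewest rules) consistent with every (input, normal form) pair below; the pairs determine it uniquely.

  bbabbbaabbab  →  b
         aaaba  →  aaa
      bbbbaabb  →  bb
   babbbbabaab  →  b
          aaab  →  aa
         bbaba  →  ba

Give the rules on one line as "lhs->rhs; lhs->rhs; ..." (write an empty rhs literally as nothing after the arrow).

  | bbabbbaabbab => bbbaabbab => babbab => bbab => b
  | aaaba => aaa
  | bbbbaabb => bbabb => bb
  | babbbbabaab => bbbbabaab => bbbaab => bab => b

ab->; bba->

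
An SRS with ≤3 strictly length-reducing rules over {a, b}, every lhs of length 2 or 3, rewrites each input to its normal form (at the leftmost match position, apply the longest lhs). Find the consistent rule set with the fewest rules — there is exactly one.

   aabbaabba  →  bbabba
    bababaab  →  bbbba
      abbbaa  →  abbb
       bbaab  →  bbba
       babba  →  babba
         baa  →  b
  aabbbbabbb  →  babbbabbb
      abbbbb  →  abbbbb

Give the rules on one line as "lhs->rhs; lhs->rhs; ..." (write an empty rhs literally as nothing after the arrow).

  | aabbaabba => babaabba => bbabba
  | bababaab => bbbaab => bbbba
  | abbbaa => abbb
  | bbaab => bbba

aa->; aab->ba; aba->b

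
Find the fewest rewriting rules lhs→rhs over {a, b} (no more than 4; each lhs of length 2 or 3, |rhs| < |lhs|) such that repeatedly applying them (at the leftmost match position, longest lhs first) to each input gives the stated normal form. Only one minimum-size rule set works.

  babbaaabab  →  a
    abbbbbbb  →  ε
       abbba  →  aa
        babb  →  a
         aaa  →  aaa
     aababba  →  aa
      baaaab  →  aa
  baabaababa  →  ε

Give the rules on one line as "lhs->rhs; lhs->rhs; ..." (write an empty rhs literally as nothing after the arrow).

  | babbaaabab => bbaaabab => aaaabab => aaabb => aab => a
  | abbbbbbb => bbbbbb => abbbb => bbb => ab => ε
  | abbba => bba => aa
  | babb => bb => a

ab->; aba->b; ba->; bb->a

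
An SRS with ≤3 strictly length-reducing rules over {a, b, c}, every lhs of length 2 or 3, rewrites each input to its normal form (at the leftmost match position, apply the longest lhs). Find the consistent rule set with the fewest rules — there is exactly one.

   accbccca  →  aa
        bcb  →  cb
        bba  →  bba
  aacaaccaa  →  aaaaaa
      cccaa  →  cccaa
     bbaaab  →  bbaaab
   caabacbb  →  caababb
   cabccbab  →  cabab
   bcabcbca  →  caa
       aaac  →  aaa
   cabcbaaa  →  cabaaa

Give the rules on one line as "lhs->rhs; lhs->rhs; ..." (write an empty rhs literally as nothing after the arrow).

  | accbccca => acbccca => abccca => accca => acca => aca => aa
  | bcb => cb
  | bba
  | aacaaccaa => aaaaccaa => aaaacaa => aaaaaa

ac->a; bc->c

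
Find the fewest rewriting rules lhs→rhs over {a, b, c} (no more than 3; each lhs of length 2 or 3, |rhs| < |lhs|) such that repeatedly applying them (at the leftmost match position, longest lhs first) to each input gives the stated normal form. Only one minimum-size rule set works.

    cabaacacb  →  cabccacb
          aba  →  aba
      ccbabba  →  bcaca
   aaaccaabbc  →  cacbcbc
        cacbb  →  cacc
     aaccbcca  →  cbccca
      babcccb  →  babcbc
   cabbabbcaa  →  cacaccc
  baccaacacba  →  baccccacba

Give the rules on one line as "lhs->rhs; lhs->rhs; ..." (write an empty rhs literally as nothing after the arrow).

  | cabaacacb => cabccacb
  | aba
  | ccbabba => bcabba => bcaca
  | aaaccaabbc => caccaabbc => cacccbbc => cacbcbc

aa->c; bb->c; ccb->bc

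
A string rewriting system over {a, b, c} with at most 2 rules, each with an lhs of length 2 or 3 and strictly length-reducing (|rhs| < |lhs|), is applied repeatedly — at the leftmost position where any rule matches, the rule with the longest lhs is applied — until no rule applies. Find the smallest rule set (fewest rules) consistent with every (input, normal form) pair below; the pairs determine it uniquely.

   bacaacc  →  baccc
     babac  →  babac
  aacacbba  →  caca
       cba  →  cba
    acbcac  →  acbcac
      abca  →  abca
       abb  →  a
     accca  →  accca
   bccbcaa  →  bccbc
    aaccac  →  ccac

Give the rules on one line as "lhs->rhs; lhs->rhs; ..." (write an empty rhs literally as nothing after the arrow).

  | bacaacc => baccc
  | babac
  | aacacbba => cacbba => caca
  | cba

aa->; bb->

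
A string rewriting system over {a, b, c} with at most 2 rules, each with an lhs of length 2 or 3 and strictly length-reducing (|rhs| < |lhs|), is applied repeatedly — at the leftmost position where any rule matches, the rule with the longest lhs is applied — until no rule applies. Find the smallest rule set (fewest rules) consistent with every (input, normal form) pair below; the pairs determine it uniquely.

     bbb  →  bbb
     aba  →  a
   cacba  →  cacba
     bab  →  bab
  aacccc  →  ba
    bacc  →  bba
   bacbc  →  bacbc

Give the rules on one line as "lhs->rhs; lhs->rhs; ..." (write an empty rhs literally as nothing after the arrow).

  | bbb
  | aba => a
  | cacba
  | bab

aba->a; acc->ba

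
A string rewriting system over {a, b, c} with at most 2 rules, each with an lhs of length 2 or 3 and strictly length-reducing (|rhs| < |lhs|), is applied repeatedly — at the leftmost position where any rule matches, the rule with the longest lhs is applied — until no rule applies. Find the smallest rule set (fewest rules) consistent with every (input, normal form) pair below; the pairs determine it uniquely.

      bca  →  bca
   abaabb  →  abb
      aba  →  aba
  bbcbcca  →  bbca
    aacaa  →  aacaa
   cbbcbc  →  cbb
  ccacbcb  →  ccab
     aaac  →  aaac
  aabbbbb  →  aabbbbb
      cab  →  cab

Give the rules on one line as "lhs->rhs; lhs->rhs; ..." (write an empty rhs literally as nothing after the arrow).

baa->; cbc->

  | bca
  | abaabb => abb
  | aba
  | bbcbcca => bbca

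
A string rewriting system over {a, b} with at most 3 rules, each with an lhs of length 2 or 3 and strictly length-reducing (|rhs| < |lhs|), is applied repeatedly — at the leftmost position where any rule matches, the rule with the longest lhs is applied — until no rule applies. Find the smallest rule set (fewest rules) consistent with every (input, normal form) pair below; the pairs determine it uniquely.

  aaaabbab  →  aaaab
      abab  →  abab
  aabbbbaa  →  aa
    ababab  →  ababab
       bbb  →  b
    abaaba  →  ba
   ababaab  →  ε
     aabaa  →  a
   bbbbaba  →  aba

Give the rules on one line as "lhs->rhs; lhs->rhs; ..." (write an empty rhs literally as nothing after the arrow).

  | aaaabbab => aaaab
  | abab
  | aabbbbaa => abbaa => aa
  | ababab

abb->; baa->bb; bb->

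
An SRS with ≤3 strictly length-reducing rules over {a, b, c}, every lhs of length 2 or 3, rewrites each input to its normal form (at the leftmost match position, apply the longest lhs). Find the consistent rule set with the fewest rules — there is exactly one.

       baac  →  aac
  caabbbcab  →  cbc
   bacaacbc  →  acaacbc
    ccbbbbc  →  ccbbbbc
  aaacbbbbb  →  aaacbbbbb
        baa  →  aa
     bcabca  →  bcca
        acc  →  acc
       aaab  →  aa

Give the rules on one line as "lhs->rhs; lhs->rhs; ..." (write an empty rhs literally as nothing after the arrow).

ab->; ba->a

  | baac => aac
  | caabbbcab => cabbcab => cbcab => cbc
  | bacaacbc => acaacbc
  | ccbbbbc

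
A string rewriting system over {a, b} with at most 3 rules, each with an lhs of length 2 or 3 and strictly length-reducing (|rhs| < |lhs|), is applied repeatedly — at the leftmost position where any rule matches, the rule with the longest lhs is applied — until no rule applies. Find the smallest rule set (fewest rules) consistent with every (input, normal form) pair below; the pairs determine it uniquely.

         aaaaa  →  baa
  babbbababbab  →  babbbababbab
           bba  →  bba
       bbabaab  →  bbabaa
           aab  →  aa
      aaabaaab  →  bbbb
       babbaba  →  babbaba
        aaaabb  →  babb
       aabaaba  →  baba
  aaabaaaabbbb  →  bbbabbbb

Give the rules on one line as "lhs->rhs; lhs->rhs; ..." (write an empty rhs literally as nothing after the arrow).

  | aaaaa => baa
  | babbbababbab
  | bba
  | bbabaab => bbabaa

aaa->b; aab->aa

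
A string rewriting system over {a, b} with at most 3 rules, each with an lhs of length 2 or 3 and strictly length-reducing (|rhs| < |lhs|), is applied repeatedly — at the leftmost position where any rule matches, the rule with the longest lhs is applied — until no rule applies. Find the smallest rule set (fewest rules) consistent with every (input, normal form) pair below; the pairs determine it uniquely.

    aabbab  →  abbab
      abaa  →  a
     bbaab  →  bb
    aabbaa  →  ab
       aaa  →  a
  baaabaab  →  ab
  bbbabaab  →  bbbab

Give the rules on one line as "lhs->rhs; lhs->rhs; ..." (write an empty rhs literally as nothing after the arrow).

  | aabbab => abbab
  | abaa => a
  | bbaab => bb
  | aabbaa => abbaa => ab

aa->a; baa->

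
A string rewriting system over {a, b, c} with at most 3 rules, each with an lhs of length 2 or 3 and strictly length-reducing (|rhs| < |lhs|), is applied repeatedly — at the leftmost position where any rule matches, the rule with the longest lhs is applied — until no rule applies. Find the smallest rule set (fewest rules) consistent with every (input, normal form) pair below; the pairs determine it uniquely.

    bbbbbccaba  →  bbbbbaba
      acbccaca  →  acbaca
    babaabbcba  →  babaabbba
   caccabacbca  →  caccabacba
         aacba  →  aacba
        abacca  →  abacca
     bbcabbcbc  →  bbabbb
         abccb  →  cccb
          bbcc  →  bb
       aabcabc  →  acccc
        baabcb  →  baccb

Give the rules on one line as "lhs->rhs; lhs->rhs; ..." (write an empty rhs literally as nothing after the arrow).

  | bbbbbccaba => bbbbbcaba => bbbbbaba
  | acbccaca => acbcaca => acbaca
  | babaabbcba => babaabbba
  | caccabacbca => caccabacba

abc->cc; bc->b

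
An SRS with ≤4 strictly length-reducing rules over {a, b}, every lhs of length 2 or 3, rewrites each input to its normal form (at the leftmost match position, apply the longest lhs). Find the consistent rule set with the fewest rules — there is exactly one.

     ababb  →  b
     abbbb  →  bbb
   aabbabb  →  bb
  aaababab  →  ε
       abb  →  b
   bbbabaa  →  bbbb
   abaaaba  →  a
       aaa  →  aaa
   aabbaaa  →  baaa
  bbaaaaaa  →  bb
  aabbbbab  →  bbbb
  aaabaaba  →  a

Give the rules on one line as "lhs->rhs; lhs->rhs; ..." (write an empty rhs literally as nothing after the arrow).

aab->ab; ab->; bba->bb

  | ababb => abb => b
  | abbbb => bbb
  | aabbabb => abbabb => babb => bb
  | aaababab => aababab => ababab => abab => ab => ε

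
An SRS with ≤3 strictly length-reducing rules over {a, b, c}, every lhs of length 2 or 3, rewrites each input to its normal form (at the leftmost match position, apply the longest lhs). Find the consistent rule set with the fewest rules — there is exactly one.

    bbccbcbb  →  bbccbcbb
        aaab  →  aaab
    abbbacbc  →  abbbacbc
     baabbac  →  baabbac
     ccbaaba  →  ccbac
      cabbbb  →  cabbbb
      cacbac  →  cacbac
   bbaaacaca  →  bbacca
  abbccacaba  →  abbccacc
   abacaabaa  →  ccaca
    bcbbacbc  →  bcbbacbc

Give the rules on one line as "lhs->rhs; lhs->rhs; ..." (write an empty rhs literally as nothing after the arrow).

  | bbccbcbb
  | aaab
  | abbbacbc
  | baabbac

aac->ab; aba->c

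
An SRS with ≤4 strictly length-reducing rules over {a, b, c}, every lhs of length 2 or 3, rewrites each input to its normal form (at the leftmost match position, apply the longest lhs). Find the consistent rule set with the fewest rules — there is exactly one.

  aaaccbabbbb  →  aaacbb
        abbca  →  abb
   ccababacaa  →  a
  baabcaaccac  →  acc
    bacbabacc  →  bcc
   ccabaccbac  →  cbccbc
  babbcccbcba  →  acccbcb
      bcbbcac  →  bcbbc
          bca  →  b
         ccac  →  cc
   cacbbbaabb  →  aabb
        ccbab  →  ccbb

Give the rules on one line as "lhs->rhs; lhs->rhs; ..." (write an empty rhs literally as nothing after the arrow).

ba->b; bba->a; bbb->a; ca->

  | aaaccbabbbb => aaaccbbbbb => aaaccabb => aaacbb
  | abbca => abb
  | ccababacaa => cbabacaa => cbbacaa => cacaa => caa => a
  | baabcaaccac => babcaaccac => bbcaaccac => bbaccac => accac => acc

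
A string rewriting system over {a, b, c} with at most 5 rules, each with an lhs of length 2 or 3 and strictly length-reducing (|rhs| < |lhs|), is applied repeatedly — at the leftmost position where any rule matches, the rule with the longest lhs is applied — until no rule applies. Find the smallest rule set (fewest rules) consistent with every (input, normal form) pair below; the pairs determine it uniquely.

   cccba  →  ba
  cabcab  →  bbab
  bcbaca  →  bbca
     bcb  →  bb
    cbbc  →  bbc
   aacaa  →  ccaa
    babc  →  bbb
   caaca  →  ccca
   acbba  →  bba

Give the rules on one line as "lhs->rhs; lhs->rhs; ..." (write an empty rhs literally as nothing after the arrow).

aac->cc; abc->bb; ac->c; cb->b

  | cccba => ccba => cba => ba
  | cabcab => cbbab => bbab
  | bcbaca => bbaca => bbca
  | bcb => bb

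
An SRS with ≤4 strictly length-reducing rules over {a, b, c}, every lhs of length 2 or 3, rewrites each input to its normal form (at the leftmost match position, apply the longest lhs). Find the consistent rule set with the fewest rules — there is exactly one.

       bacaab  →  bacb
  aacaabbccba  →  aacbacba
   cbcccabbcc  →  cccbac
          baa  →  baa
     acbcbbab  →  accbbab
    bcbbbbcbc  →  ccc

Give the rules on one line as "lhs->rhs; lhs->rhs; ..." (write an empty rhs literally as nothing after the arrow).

bc->c; bcc->ac; ca->c

  | bacaab => bacab => bacb
  | aacaabbccba => aacabbccba => aacbbccba => aacbacba
  | cbcccabbcc => caccabbcc => cccabbcc => cccbbcc => cccbac
  | baa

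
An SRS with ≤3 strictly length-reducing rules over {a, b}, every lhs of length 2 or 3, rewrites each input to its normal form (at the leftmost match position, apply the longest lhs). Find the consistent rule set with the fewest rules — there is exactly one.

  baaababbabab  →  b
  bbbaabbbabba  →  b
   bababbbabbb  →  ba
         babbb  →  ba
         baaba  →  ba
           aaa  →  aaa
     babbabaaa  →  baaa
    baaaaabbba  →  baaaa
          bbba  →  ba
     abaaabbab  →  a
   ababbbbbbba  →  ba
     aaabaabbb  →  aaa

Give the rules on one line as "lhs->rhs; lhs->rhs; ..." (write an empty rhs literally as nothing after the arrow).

ab->a; aba->; bb->b

  | baaababbabab => baabbabab => baababab => babab => bb => b
  | bbbaabbbabba => bbaabbbabba => baabbbabba => baabbabba => baababba => babba => baba => b
  | bababbbabbb => bbbbabbb => bbbabbb => bbabbb => babbb => babb => bab => ba
  | babbb => babb => bab => ba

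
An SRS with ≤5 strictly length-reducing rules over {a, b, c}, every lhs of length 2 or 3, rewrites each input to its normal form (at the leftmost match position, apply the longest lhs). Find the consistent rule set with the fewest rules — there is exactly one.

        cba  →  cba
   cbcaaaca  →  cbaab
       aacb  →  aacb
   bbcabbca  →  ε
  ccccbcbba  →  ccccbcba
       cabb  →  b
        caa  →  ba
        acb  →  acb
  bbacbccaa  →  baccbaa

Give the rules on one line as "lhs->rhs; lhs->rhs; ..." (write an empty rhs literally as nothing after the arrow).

  | cba
  | cbcaaaca => cbbaaca => cbaaca => cbaab
  | aacb
  | bbcabbca => cabbca => bbbca => bca => bb => ε

bb->; bba->ba; bcc->cb; ca->b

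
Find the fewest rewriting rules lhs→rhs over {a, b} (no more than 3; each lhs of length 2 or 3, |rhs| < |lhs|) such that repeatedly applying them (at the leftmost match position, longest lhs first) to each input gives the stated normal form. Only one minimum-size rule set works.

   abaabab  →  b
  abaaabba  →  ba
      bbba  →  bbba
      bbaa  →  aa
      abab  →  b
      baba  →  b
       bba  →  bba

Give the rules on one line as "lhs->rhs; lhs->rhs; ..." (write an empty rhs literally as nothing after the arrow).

  | abaabab => abab => b
  | abaaabba => aabba => ba
  | bbba
  | bbaa => baa => aa

aab->; aba->; baa->aa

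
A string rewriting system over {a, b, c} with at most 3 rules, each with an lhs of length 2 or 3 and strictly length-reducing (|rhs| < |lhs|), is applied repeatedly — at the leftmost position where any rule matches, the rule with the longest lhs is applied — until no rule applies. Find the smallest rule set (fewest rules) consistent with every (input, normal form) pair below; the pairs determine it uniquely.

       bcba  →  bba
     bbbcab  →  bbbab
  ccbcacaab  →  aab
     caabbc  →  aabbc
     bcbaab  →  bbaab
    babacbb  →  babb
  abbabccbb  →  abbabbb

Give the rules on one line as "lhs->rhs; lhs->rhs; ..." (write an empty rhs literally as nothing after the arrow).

bac->; ca->a; cb->b

  | bcba => bba
  | bbbcab => bbbab
  | ccbcacaab => cbcacaab => bcacaab => bacaab => aab
  | caabbc => aabbc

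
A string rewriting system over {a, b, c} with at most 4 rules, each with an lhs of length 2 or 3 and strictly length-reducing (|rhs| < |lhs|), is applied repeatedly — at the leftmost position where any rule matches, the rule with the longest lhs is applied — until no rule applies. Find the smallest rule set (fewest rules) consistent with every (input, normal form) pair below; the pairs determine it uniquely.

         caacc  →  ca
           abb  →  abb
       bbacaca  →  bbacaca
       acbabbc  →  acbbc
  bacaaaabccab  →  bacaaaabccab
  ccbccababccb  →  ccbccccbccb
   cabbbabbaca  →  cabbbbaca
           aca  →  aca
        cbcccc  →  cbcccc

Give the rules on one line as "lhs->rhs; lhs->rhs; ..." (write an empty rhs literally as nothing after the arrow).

  | caacc => ca
  | abb
  | bbacaca
  | acbabbc => acbbc

aba->cc; acc->; bab->b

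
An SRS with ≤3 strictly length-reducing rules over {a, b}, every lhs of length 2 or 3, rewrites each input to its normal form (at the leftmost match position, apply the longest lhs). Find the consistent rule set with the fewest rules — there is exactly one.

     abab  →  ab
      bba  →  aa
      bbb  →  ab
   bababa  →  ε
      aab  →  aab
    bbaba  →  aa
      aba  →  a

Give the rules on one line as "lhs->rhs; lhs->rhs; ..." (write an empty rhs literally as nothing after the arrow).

  | abab => ab
  | bba => aa
  | bbb => ab
  | bababa => baba => ba => ε

ba->; bb->a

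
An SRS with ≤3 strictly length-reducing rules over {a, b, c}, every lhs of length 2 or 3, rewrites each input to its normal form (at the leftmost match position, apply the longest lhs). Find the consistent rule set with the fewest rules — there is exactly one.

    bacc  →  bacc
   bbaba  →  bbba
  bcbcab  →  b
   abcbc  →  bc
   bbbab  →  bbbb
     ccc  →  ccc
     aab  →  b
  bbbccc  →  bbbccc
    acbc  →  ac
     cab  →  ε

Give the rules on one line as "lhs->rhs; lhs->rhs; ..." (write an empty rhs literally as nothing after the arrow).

ab->b; cb->

  | bacc
  | bbaba => bbba
  | bcbcab => bcab => bcb => b
  | abcbc => bcbc => bc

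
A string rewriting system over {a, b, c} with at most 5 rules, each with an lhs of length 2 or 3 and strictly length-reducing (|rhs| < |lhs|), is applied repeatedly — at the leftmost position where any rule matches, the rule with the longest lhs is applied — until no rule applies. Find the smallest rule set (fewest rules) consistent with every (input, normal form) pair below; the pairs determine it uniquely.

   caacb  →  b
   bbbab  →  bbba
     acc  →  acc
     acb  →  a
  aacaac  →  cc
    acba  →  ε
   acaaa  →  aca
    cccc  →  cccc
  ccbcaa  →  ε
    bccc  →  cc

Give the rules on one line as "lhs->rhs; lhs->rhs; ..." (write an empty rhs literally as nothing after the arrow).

aa->; ab->a; bc->; cb->b

  | caacb => ccb => cb => b
  | bbbab => bbba
  | acc
  | acb => ab => a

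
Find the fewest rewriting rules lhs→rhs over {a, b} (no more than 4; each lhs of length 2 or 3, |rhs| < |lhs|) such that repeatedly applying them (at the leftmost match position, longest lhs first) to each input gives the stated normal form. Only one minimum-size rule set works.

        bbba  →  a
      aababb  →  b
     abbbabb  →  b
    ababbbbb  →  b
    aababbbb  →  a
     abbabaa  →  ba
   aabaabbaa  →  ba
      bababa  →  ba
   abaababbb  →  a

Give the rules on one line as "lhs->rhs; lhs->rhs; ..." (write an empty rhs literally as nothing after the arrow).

  | bbba => aba => aa => a
  | aababb => ababb => aabb => abb => b
  | abbbabb => bbabb => aabb => abb => b
  | ababbbbb => aabbbbb => abbbbb => bbbb => abb => b

aa->a; ab->a; abb->b; bb->a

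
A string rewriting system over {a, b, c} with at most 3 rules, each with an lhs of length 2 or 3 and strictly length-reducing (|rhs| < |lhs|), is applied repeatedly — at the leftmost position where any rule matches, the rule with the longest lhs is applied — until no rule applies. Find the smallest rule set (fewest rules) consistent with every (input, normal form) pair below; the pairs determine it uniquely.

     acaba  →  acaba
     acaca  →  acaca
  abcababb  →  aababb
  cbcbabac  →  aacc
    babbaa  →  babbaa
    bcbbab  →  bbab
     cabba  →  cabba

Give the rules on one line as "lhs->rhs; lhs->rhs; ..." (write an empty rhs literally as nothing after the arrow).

bc->; cba->ac

  | acaba
  | acaca
  | abcababb => aababb
  | cbcbabac => cbabac => acbac => aacc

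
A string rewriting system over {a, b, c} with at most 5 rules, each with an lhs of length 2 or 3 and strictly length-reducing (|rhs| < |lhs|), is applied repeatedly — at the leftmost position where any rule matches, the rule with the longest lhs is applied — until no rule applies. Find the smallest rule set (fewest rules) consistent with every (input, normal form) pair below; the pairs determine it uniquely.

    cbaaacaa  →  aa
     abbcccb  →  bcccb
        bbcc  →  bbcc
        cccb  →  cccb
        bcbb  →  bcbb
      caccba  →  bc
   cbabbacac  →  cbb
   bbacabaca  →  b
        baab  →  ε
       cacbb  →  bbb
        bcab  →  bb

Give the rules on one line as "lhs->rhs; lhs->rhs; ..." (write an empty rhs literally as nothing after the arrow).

  | cbaaacaa => caacaa => acaa => aa
  | abbcccb => bcccb
  | bbcc
  | cccb

ab->; ba->; ca->; cac->b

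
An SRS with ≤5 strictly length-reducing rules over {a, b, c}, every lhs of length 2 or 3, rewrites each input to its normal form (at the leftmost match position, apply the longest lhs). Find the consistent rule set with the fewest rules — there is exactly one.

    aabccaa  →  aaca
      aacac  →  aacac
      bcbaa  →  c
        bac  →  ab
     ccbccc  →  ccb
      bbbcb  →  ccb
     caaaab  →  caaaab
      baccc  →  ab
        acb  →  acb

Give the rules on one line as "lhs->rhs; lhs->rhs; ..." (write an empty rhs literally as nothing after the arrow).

ba->c; bac->ab; bbb->c; bc->b

  | aabccaa => aabcaa => aabaa => aaca
  | aacac
  | bcbaa => bbaa => bca => ba => c
  | bac => ab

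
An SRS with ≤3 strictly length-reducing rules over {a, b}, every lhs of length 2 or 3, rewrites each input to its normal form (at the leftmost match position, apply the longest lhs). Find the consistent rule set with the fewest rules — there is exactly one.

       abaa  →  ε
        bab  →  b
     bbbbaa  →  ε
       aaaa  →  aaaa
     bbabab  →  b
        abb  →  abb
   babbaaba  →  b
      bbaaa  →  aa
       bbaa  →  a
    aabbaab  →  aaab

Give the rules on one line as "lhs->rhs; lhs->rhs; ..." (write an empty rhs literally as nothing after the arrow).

aba->b; ba->; bba->

  | abaa => ba => ε
  | bab => b
  | bbbbaa => bba => ε
  | aaaa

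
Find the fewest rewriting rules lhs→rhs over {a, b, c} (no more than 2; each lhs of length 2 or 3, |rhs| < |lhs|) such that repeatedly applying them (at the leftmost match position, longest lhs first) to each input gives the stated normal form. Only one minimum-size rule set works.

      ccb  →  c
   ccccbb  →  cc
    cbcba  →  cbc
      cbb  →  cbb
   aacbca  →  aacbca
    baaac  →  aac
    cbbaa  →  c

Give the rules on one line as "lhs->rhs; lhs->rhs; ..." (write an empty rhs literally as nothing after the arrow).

  | ccb => c
  | ccccbb => cccb => cc
  | cbcba => cbc
  | cbb

ba->; ccb->c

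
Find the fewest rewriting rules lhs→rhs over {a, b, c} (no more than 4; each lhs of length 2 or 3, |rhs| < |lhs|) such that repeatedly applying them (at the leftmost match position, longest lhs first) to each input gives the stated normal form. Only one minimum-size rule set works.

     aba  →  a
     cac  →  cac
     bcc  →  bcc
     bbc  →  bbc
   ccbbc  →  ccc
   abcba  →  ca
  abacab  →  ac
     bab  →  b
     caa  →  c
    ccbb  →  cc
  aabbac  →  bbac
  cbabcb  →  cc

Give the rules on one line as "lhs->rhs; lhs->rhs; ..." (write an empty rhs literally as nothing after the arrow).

  | aba => a
  | cac
  | bcc
  | bbc

aa->; ab->; cb->c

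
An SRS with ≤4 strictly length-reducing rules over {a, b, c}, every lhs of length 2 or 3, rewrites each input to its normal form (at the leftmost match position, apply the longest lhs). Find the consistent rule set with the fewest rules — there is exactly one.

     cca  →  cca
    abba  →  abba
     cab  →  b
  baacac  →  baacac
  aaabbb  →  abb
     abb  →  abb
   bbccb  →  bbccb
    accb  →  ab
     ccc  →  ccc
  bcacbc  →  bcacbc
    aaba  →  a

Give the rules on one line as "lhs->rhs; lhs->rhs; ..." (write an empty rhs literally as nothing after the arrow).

aab->; acc->a; cab->b

  | cca
  | abba
  | cab => b
  | baacac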